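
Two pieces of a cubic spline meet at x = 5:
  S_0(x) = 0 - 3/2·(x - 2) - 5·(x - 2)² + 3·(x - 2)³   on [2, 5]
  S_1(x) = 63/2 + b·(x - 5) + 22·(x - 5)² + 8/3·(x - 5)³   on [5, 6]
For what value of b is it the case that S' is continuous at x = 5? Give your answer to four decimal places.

S_0'(x) = -3/2 - 10·(x - 2) + 9·(x - 2)², so S_0'(5) = 99/2. On the right, S_1'(5) = b, so b = 99/2.

49.5000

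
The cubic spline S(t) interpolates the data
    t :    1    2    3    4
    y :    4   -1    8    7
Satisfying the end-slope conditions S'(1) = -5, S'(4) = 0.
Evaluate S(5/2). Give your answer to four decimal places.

3.2083

Write σ_i for S''(x_i). With h_i = 1, 1, 1 and divided differences Δ_i = -5, 9, -1, the continuity of S' gives the tridiagonal system
  1·σ_0 + 4·σ_1 + 1·σ_2 = 6(Δ_1 - Δ_0) = 84
  1·σ_1 + 4·σ_2 + 1·σ_3 = 6(Δ_2 - Δ_1) = -60
Clamped end conditions give two more equations: 2h_0·σ_0 + h_0·σ_1 = 6(Δ_0 - S'(1)) = 0 and h_2·σ_2 + 2h_2·σ_3 = 6(S'(4) - Δ_2) = 6.
Solving: σ_0 = -238/15, σ_1 = 476/15, σ_2 = -406/15, σ_3 = 248/15.
On [2, 3], S(t) = -1 + 44/15·(t - 2) + 238/15·(t - 2)² - 49/5·(t - 2)³.
With (t - 2) = 1/2: S(5/2) = 77/24.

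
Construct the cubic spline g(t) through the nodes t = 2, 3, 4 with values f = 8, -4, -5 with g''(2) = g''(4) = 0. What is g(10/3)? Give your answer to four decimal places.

Let M_i = g''(x_i). Step sizes h_i = 1, 1; slopes of the chords Δ_i = (y_(i+1) - y_i)/h_i = -12, -1.
  1·M_0 + 4·M_1 + 1·M_2 = 6(Δ_1 - Δ_0) = 66
Natural end conditions: M_0 = M_2 = 0.
Solving: M_0 = 0, M_1 = 33/2, M_2 = 0.
On [3, 4], g(t) = -4 - 13/2·(t - 3) + 33/4·(t - 3)² - 11/4·(t - 3)³.
With (t - 3) = 1/3: g(10/3) = -289/54.

-5.3519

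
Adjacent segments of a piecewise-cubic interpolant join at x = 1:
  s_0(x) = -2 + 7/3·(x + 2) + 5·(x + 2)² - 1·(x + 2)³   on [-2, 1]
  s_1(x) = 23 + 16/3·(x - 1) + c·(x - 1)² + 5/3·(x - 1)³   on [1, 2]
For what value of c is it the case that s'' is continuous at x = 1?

-4

s_0''(x) = 10 - 6·(x + 2), so s_0''(1) = -8. On the right, s_1''(1) = 2c, so c = -4.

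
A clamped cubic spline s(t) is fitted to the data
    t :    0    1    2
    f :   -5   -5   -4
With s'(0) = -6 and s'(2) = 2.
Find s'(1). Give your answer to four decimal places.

Write σ_i for s''(x_i). With h_i = 1, 1 and divided differences Δ_i = 0, 1, the continuity of s' gives the tridiagonal system
  1·σ_0 + 4·σ_1 + 1·σ_2 = 6(Δ_1 - Δ_0) = 6
Clamped end conditions give two more equations: 2h_0·σ_0 + h_0·σ_1 = 6(Δ_0 - s'(0)) = 36 and h_1·σ_1 + 2h_1·σ_2 = 6(s'(2) - Δ_1) = 6.
Forward elimination and back-substitution give σ_0 = 41/2, σ_1 = -5, σ_2 = 11/2.
On [1, 2], s'(t) = b_1 + 2c_1·(t - 1) + 3d_1·(t - 1)² with b_1 = Δ_1 - h_1(2σ_1 + σ_2)/6 = 7/4, c_1 = σ_1/2 = -5/2, d_1 = (σ_2 - σ_1)/(6h_1) = 7/4. So s'(1) = 7/4.

1.7500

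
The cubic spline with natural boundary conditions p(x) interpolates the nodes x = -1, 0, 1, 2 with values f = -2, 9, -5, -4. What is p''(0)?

Put σ_i = p'' at the i-th knot. Here h = (1, 1, 1) and Δ = (11, -14, 1), so the interior equations h_(i-1)·σ_(i-1) + 2(h_(i-1)+h_i)·σ_i + h_i·σ_(i+1) = 6(Δ_i − Δ_(i-1)) read
  1·σ_0 + 4·σ_1 + 1·σ_2 = 6(Δ_1 - Δ_0) = -150
  1·σ_1 + 4·σ_2 + 1·σ_3 = 6(Δ_2 - Δ_1) = 90
Natural end conditions: σ_0 = σ_3 = 0.
Forward elimination and back-substitution give σ_0 = 0, σ_1 = -46, σ_2 = 34, σ_3 = 0.

-46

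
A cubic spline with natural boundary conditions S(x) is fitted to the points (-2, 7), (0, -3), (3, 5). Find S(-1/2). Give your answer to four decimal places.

With m_i denoting the second derivative at x_i, h_i = 2, 3, and Δ_i = (y_(i+1) − y_i)/h_i = -5, 8/3:
  2·m_0 + 10·m_1 + 3·m_2 = 6(Δ_1 - Δ_0) = 46
Natural end conditions: m_0 = m_2 = 0.
Solving the tridiagonal system: m_0 = 0, m_1 = 23/5, m_2 = 0.
On [-2, 0], S(x) = 7 - 98/15·(x + 2) + 0·(x + 2)² + 23/60·(x + 2)³.
With (x + 2) = 3/2: S(-1/2) = -241/160.

-1.5063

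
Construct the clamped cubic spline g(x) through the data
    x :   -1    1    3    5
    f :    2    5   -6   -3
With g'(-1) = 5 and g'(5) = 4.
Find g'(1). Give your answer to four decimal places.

-3.4667

Let M_i = g''(x_i). Step sizes h_i = 2, 2, 2; slopes of the chords Δ_i = (y_(i+1) - y_i)/h_i = 3/2, -11/2, 3/2.
  2·M_0 + 8·M_1 + 2·M_2 = 6(Δ_1 - Δ_0) = -42
  2·M_1 + 8·M_2 + 2·M_3 = 6(Δ_2 - Δ_1) = 42
Clamped end conditions give two more equations: 2h_0·M_0 + h_0·M_1 = 6(Δ_0 - g'(-1)) = -21 and h_2·M_2 + 2h_2·M_3 = 6(g'(5) - Δ_2) = 15.
Forward elimination and back-substitution give M_0 = -61/30, M_1 = -193/30, M_2 = 203/30, M_3 = 11/30.
On [1, 3], g'(x) = b_1 + 2c_1·(x - 1) + 3d_1·(x - 1)² with b_1 = Δ_1 - h_1(2M_1 + M_2)/6 = -52/15, c_1 = M_1/2 = -193/60, d_1 = (M_2 - M_1)/(6h_1) = 11/10. So g'(1) = -52/15.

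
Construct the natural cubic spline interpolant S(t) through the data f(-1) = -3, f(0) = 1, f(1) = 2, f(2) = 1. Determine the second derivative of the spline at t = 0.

With m_i denoting the second derivative at x_i, h_i = 1, 1, 1, and Δ_i = (y_(i+1) − y_i)/h_i = 4, 1, -1:
  1·m_0 + 4·m_1 + 1·m_2 = 6(Δ_1 - Δ_0) = -18
  1·m_1 + 4·m_2 + 1·m_3 = 6(Δ_2 - Δ_1) = -12
Natural end conditions: m_0 = m_3 = 0.
Forward elimination and back-substitution give m_0 = 0, m_1 = -4, m_2 = -2, m_3 = 0.

-4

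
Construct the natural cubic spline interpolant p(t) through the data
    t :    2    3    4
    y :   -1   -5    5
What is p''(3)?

21

Write m_i for p''(x_i). With h_i = 1, 1 and divided differences Δ_i = -4, 10, the continuity of p' gives the tridiagonal system
  1·m_0 + 4·m_1 + 1·m_2 = 6(Δ_1 - Δ_0) = 84
Natural end conditions: m_0 = m_2 = 0.
Hence m_0 = 0, m_1 = 21, m_2 = 0.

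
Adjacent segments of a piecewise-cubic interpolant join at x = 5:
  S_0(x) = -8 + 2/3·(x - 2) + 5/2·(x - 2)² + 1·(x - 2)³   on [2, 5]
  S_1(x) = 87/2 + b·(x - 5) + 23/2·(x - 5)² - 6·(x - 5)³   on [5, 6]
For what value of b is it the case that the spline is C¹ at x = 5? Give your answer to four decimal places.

S_0'(x) = 2/3 + 5·(x - 2) + 3·(x - 2)², so S_0'(5) = 128/3. On the right, S_1'(5) = b, so b = 128/3.

42.6667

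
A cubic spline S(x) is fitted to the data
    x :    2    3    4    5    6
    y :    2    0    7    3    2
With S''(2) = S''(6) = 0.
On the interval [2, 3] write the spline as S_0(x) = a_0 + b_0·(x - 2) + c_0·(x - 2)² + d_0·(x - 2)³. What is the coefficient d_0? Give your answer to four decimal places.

3.2500

Write M_i for S''(x_i). With h_i = 1, 1, 1, 1 and divided differences Δ_i = -2, 7, -4, -1, the continuity of S' gives the tridiagonal system
  1·M_0 + 4·M_1 + 1·M_2 = 6(Δ_1 - Δ_0) = 54
  1·M_1 + 4·M_2 + 1·M_3 = 6(Δ_2 - Δ_1) = -66
  1·M_2 + 4·M_3 + 1·M_4 = 6(Δ_3 - Δ_2) = 18
Natural end conditions: M_0 = M_4 = 0.
Solving the tridiagonal system: M_0 = 0, M_1 = 39/2, M_2 = -24, M_3 = 21/2, M_4 = 0.
On [2, 3], with S_0(x) = a_0 + b_0·(x - 2) + c_0·(x - 2)² + d_0·(x - 2)³: c_0 = M_0/2 = 0, d_0 = (M_1 - M_0)/(6h_0) = 13/4, b_0 = Δ_0 - h_0(2M_0 + M_1)/6 = -21/4.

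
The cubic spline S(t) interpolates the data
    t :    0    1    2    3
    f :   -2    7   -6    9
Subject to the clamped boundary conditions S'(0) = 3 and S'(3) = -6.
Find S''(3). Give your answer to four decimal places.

-105.6000

Put M_i = S'' at the i-th knot. Here h = (1, 1, 1) and Δ = (9, -13, 15), so the interior equations h_(i-1)·M_(i-1) + 2(h_(i-1)+h_i)·M_i + h_i·M_(i+1) = 6(Δ_i − Δ_(i-1)) read
  1·M_0 + 4·M_1 + 1·M_2 = 6(Δ_1 - Δ_0) = -132
  1·M_1 + 4·M_2 + 1·M_3 = 6(Δ_2 - Δ_1) = 168
Clamped end conditions give two more equations: 2h_0·M_0 + h_0·M_1 = 6(Δ_0 - S'(0)) = 36 and h_2·M_2 + 2h_2·M_3 = 6(S'(3) - Δ_2) = -126.
Solving: M_0 = 258/5, M_1 = -336/5, M_2 = 426/5, M_3 = -528/5.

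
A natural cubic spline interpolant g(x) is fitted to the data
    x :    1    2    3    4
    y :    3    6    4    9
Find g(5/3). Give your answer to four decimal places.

Write M_i for g''(x_i). With h_i = 1, 1, 1 and divided differences Δ_i = 3, -2, 5, the continuity of g' gives the tridiagonal system
  1·M_0 + 4·M_1 + 1·M_2 = 6(Δ_1 - Δ_0) = -30
  1·M_1 + 4·M_2 + 1·M_3 = 6(Δ_2 - Δ_1) = 42
Natural end conditions: M_0 = M_3 = 0.
Solving: M_0 = 0, M_1 = -54/5, M_2 = 66/5, M_3 = 0.
On [1, 2], g(x) = 3 + 24/5·(x - 1) + 0·(x - 1)² - 9/5·(x - 1)³.
With (x - 1) = 2/3: g(5/3) = 17/3.

5.6667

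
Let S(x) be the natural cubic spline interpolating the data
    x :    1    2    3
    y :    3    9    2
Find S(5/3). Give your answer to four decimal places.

8.2037

Put M_i = S'' at the i-th knot. Here h = (1, 1) and Δ = (6, -7), so the interior equations h_(i-1)·M_(i-1) + 2(h_(i-1)+h_i)·M_i + h_i·M_(i+1) = 6(Δ_i − Δ_(i-1)) read
  1·M_0 + 4·M_1 + 1·M_2 = 6(Δ_1 - Δ_0) = -78
Natural end conditions: M_0 = M_2 = 0.
Forward elimination and back-substitution give M_0 = 0, M_1 = -39/2, M_2 = 0.
On [1, 2], S(x) = 3 + 37/4·(x - 1) + 0·(x - 1)² - 13/4·(x - 1)³.
With (x - 1) = 2/3: S(5/3) = 443/54.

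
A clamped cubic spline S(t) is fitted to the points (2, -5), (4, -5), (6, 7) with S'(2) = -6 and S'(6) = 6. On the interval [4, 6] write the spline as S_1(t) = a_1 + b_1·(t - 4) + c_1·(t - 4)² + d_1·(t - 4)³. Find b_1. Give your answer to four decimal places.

4.5000

Put M_i = S'' at the i-th knot. Here h = (2, 2) and Δ = (0, 6), so the interior equations h_(i-1)·M_(i-1) + 2(h_(i-1)+h_i)·M_i + h_i·M_(i+1) = 6(Δ_i − Δ_(i-1)) read
  2·M_0 + 8·M_1 + 2·M_2 = 6(Δ_1 - Δ_0) = 36
Clamped end conditions give two more equations: 2h_0·M_0 + h_0·M_1 = 6(Δ_0 - S'(2)) = 36 and h_1·M_1 + 2h_1·M_2 = 6(S'(6) - Δ_1) = 0.
Solving the tridiagonal system: M_0 = 15/2, M_1 = 3, M_2 = -3/2.
On [4, 6], with S_1(t) = a_1 + b_1·(t - 4) + c_1·(t - 4)² + d_1·(t - 4)³: c_1 = M_1/2 = 3/2, d_1 = (M_2 - M_1)/(6h_1) = -3/8, b_1 = Δ_1 - h_1(2M_1 + M_2)/6 = 9/2.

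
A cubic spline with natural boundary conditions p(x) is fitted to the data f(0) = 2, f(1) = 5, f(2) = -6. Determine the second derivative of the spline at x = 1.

-21

Put σ_i = p'' at the i-th knot. Here h = (1, 1) and Δ = (3, -11), so the interior equations h_(i-1)·σ_(i-1) + 2(h_(i-1)+h_i)·σ_i + h_i·σ_(i+1) = 6(Δ_i − Δ_(i-1)) read
  1·σ_0 + 4·σ_1 + 1·σ_2 = 6(Δ_1 - Δ_0) = -84
Natural end conditions: σ_0 = σ_2 = 0.
Forward elimination and back-substitution give σ_0 = 0, σ_1 = -21, σ_2 = 0.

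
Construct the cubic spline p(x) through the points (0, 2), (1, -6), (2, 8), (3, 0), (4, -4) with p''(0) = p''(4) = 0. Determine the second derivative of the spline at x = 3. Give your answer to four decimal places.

Let m_i = p''(x_i). Step sizes h_i = 1, 1, 1, 1; slopes of the chords Δ_i = (y_(i+1) - y_i)/h_i = -8, 14, -8, -4.
  1·m_0 + 4·m_1 + 1·m_2 = 6(Δ_1 - Δ_0) = 132
  1·m_1 + 4·m_2 + 1·m_3 = 6(Δ_2 - Δ_1) = -132
  1·m_2 + 4·m_3 + 1·m_4 = 6(Δ_3 - Δ_2) = 24
Natural end conditions: m_0 = m_4 = 0.
Solving: m_0 = 0, m_1 = 633/14, m_2 = -342/7, m_3 = 255/14, m_4 = 0.

18.2143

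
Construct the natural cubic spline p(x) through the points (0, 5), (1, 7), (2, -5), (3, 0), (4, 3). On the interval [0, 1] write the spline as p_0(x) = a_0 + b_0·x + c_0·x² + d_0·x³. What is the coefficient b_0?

7

Let M_i = p''(x_i). Step sizes h_i = 1, 1, 1, 1; slopes of the chords Δ_i = (y_(i+1) - y_i)/h_i = 2, -12, 5, 3.
  1·M_0 + 4·M_1 + 1·M_2 = 6(Δ_1 - Δ_0) = -84
  1·M_1 + 4·M_2 + 1·M_3 = 6(Δ_2 - Δ_1) = 102
  1·M_2 + 4·M_3 + 1·M_4 = 6(Δ_3 - Δ_2) = -12
Natural end conditions: M_0 = M_4 = 0.
Solving the tridiagonal system: M_0 = 0, M_1 = -30, M_2 = 36, M_3 = -12, M_4 = 0.
On [0, 1], with p_0(x) = a_0 + b_0·x + c_0·x² + d_0·x³: c_0 = M_0/2 = 0, d_0 = (M_1 - M_0)/(6h_0) = -5, b_0 = Δ_0 - h_0(2M_0 + M_1)/6 = 7.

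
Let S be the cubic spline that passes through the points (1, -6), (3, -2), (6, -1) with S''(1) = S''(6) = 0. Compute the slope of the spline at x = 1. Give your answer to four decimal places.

Let m_i = S''(x_i). Step sizes h_i = 2, 3; slopes of the chords Δ_i = (y_(i+1) - y_i)/h_i = 2, 1/3.
  2·m_0 + 10·m_1 + 3·m_2 = 6(Δ_1 - Δ_0) = -10
Natural end conditions: m_0 = m_2 = 0.
Hence m_0 = 0, m_1 = -1, m_2 = 0.
On [1, 3], S'(x) = b_0 + 2c_0·(x - 1) + 3d_0·(x - 1)² with b_0 = Δ_0 - h_0(2m_0 + m_1)/6 = 7/3, c_0 = m_0/2 = 0, d_0 = (m_1 - m_0)/(6h_0) = -1/12. So S'(1) = 7/3.

2.3333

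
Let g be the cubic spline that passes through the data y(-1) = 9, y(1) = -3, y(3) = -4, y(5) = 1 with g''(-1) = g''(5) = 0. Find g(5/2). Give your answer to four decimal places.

With m_i denoting the second derivative at x_i, h_i = 2, 2, 2, and Δ_i = (y_(i+1) − y_i)/h_i = -6, -1/2, 5/2:
  2·m_0 + 8·m_1 + 2·m_2 = 6(Δ_1 - Δ_0) = 33
  2·m_1 + 8·m_2 + 2·m_3 = 6(Δ_2 - Δ_1) = 18
Natural end conditions: m_0 = m_3 = 0.
Solving: m_0 = 0, m_1 = 19/5, m_2 = 13/10, m_3 = 0.
On [1, 3], g(x) = -3 - 52/15·(x - 1) + 19/10·(x - 1)² - 5/24·(x - 1)³.
With (x - 1) = 3/2: g(5/2) = -1481/320.

-4.6281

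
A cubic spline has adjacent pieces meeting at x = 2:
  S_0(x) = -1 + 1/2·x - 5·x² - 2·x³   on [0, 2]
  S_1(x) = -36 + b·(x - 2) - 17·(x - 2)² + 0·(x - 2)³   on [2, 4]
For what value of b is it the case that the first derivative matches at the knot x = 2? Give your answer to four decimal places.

S_0'(x) = 1/2 - 10·x - 6·x², so S_0'(2) = -87/2. On the right, S_1'(2) = b, so b = -87/2.

-43.5000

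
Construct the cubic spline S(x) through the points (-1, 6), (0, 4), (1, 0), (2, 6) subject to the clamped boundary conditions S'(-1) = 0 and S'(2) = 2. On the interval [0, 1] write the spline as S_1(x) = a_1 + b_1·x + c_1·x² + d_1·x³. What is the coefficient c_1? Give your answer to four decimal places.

-4.1333

With M_i denoting the second derivative at x_i, h_i = 1, 1, 1, and Δ_i = (y_(i+1) − y_i)/h_i = -2, -4, 6:
  1·M_0 + 4·M_1 + 1·M_2 = 6(Δ_1 - Δ_0) = -12
  1·M_1 + 4·M_2 + 1·M_3 = 6(Δ_2 - Δ_1) = 60
Clamped end conditions give two more equations: 2h_0·M_0 + h_0·M_1 = 6(Δ_0 - S'(-1)) = -12 and h_2·M_2 + 2h_2·M_3 = 6(S'(2) - Δ_2) = -24.
Hence M_0 = -28/15, M_1 = -124/15, M_2 = 344/15, M_3 = -352/15.
On [0, 1], with S_1(x) = a_1 + b_1·x + c_1·x² + d_1·x³: c_1 = M_1/2 = -62/15, d_1 = (M_2 - M_1)/(6h_1) = 26/5, b_1 = Δ_1 - h_1(2M_1 + M_2)/6 = -76/15.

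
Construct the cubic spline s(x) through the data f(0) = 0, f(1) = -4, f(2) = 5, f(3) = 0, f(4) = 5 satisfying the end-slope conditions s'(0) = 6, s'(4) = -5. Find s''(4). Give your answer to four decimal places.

Let m_i = s''(x_i). Step sizes h_i = 1, 1, 1, 1; slopes of the chords Δ_i = (y_(i+1) - y_i)/h_i = -4, 9, -5, 5.
  1·m_0 + 4·m_1 + 1·m_2 = 6(Δ_1 - Δ_0) = 78
  1·m_1 + 4·m_2 + 1·m_3 = 6(Δ_2 - Δ_1) = -84
  1·m_2 + 4·m_3 + 1·m_4 = 6(Δ_3 - Δ_2) = 60
Clamped end conditions give two more equations: 2h_0·m_0 + h_0·m_1 = 6(Δ_0 - s'(0)) = -60 and h_3·m_3 + 2h_3·m_4 = 6(s'(4) - Δ_3) = -60.
Forward elimination and back-substitution give m_0 = -359/7, m_1 = 298/7, m_2 = -41, m_3 = 262/7, m_4 = -341/7.

-48.7143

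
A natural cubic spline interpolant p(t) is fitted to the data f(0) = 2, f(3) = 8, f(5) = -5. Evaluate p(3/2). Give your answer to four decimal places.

Write M_i for p''(x_i). With h_i = 3, 2 and divided differences Δ_i = 2, -13/2, the continuity of p' gives the tridiagonal system
  3·M_0 + 10·M_1 + 2·M_2 = 6(Δ_1 - Δ_0) = -51
Natural end conditions: M_0 = M_2 = 0.
Hence M_0 = 0, M_1 = -51/10, M_2 = 0.
On [0, 3], p(t) = 2 + 91/20·t + 0·t² - 17/60·t³.
With t = 3/2: p(3/2) = 1259/160.

7.8688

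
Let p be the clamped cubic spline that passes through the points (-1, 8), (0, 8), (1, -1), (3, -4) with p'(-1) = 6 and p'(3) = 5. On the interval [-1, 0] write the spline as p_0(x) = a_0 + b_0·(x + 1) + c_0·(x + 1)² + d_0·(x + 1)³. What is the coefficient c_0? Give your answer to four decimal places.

Put M_i = p'' at the i-th knot. Here h = (1, 1, 2) and Δ = (0, -9, -3/2), so the interior equations h_(i-1)·M_(i-1) + 2(h_(i-1)+h_i)·M_i + h_i·M_(i+1) = 6(Δ_i − Δ_(i-1)) read
  1·M_0 + 4·M_1 + 1·M_2 = 6(Δ_1 - Δ_0) = -54
  1·M_1 + 6·M_2 + 2·M_3 = 6(Δ_2 - Δ_1) = 45
Clamped end conditions give two more equations: 2h_0·M_0 + h_0·M_1 = 6(Δ_0 - p'(-1)) = -36 and h_2·M_2 + 2h_2·M_3 = 6(p'(3) - Δ_2) = 39.
Solving the tridiagonal system: M_0 = -259/22, M_1 = -137/11, M_2 = 167/22, M_3 = 131/22.
On [-1, 0], with p_0(x) = a_0 + b_0·(x + 1) + c_0·(x + 1)² + d_0·(x + 1)³: c_0 = M_0/2 = -259/44, d_0 = (M_1 - M_0)/(6h_0) = -5/44, b_0 = Δ_0 - h_0(2M_0 + M_1)/6 = 6.

-5.8864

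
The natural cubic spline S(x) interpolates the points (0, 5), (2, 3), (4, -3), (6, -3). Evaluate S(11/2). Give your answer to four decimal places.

Let M_i = S''(x_i). Step sizes h_i = 2, 2, 2; slopes of the chords Δ_i = (y_(i+1) - y_i)/h_i = -1, -3, 0.
  2·M_0 + 8·M_1 + 2·M_2 = 6(Δ_1 - Δ_0) = -12
  2·M_1 + 8·M_2 + 2·M_3 = 6(Δ_2 - Δ_1) = 18
Natural end conditions: M_0 = M_3 = 0.
Solving the tridiagonal system: M_0 = 0, M_1 = -11/5, M_2 = 14/5, M_3 = 0.
On [4, 6], S(x) = -3 - 28/15·(x - 4) + 7/5·(x - 4)² - 7/30·(x - 4)³.
With (x - 4) = 3/2: S(11/2) = -55/16.

-3.4375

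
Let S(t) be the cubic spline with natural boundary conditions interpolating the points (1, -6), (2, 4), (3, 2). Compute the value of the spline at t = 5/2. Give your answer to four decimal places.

Let M_i = S''(x_i). Step sizes h_i = 1, 1; slopes of the chords Δ_i = (y_(i+1) - y_i)/h_i = 10, -2.
  1·M_0 + 4·M_1 + 1·M_2 = 6(Δ_1 - Δ_0) = -72
Natural end conditions: M_0 = M_2 = 0.
Solving the tridiagonal system: M_0 = 0, M_1 = -18, M_2 = 0.
On [2, 3], S(t) = 4 + 4·(t - 2) - 9·(t - 2)² + 3·(t - 2)³.
With (t - 2) = 1/2: S(5/2) = 33/8.

4.1250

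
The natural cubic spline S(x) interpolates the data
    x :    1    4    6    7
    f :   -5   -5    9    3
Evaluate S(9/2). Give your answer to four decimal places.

-0.6830

With m_i denoting the second derivative at x_i, h_i = 3, 2, 1, and Δ_i = (y_(i+1) − y_i)/h_i = 0, 7, -6:
  3·m_0 + 10·m_1 + 2·m_2 = 6(Δ_1 - Δ_0) = 42
  2·m_1 + 6·m_2 + 1·m_3 = 6(Δ_2 - Δ_1) = -78
Natural end conditions: m_0 = m_3 = 0.
Solving the tridiagonal system: m_0 = 0, m_1 = 51/7, m_2 = -108/7, m_3 = 0.
On [4, 6], S(x) = -5 + 51/7·(x - 4) + 51/14·(x - 4)² - 53/28·(x - 4)³.
With (x - 4) = 1/2: S(9/2) = -153/224.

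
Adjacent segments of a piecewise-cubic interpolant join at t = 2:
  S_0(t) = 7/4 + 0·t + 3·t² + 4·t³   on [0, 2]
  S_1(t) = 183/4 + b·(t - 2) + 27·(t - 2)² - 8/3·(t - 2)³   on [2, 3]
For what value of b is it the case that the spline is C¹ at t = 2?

60

S_0'(t) = 0 + 6·t + 12·t², so S_0'(2) = 60. On the right, S_1'(2) = b, so b = 60.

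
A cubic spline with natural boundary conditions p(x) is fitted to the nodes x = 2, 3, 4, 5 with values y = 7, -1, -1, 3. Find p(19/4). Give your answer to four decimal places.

Let m_i = p''(x_i). Step sizes h_i = 1, 1, 1; slopes of the chords Δ_i = (y_(i+1) - y_i)/h_i = -8, 0, 4.
  1·m_0 + 4·m_1 + 1·m_2 = 6(Δ_1 - Δ_0) = 48
  1·m_1 + 4·m_2 + 1·m_3 = 6(Δ_2 - Δ_1) = 24
Natural end conditions: m_0 = m_3 = 0.
Forward elimination and back-substitution give m_0 = 0, m_1 = 56/5, m_2 = 16/5, m_3 = 0.
On [4, 5], p(x) = -1 + 44/15·(x - 4) + 8/5·(x - 4)² - 8/15·(x - 4)³.
With (x - 4) = 3/4: p(19/4) = 15/8.

1.8750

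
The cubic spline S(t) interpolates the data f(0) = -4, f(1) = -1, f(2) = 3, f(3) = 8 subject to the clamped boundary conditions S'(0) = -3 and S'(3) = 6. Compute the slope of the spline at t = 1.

With M_i denoting the second derivative at x_i, h_i = 1, 1, 1, and Δ_i = (y_(i+1) − y_i)/h_i = 3, 4, 5:
  1·M_0 + 4·M_1 + 1·M_2 = 6(Δ_1 - Δ_0) = 6
  1·M_1 + 4·M_2 + 1·M_3 = 6(Δ_2 - Δ_1) = 6
Clamped end conditions give two more equations: 2h_0·M_0 + h_0·M_1 = 6(Δ_0 - S'(0)) = 36 and h_2·M_2 + 2h_2·M_3 = 6(S'(3) - Δ_2) = 6.
Solving: M_0 = 20, M_1 = -4, M_2 = 2, M_3 = 2.
On [1, 2], S'(t) = b_1 + 2c_1·(t - 1) + 3d_1·(t - 1)² with b_1 = Δ_1 - h_1(2M_1 + M_2)/6 = 5, c_1 = M_1/2 = -2, d_1 = (M_2 - M_1)/(6h_1) = 1. So S'(1) = 5.

5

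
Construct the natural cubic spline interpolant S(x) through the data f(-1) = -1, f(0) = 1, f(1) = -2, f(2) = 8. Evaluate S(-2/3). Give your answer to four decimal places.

0.3185

Write σ_i for S''(x_i). With h_i = 1, 1, 1 and divided differences Δ_i = 2, -3, 10, the continuity of S' gives the tridiagonal system
  1·σ_0 + 4·σ_1 + 1·σ_2 = 6(Δ_1 - Δ_0) = -30
  1·σ_1 + 4·σ_2 + 1·σ_3 = 6(Δ_2 - Δ_1) = 78
Natural end conditions: σ_0 = σ_3 = 0.
Hence σ_0 = 0, σ_1 = -66/5, σ_2 = 114/5, σ_3 = 0.
On [-1, 0], S(x) = -1 + 21/5·(x + 1) + 0·(x + 1)² - 11/5·(x + 1)³.
With (x + 1) = 1/3: S(-2/3) = 43/135.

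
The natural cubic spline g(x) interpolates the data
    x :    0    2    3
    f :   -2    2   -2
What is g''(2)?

Put M_i = g'' at the i-th knot. Here h = (2, 1) and Δ = (2, -4), so the interior equations h_(i-1)·M_(i-1) + 2(h_(i-1)+h_i)·M_i + h_i·M_(i+1) = 6(Δ_i − Δ_(i-1)) read
  2·M_0 + 6·M_1 + 1·M_2 = 6(Δ_1 - Δ_0) = -36
Natural end conditions: M_0 = M_2 = 0.
Solving: M_0 = 0, M_1 = -6, M_2 = 0.

-6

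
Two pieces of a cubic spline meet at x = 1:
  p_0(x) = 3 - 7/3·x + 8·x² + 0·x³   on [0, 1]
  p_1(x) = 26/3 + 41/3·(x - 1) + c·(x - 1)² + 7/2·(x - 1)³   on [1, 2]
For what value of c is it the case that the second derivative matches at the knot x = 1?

p_0''(x) = 16 + 0·x, so p_0''(1) = 16. On the right, p_1''(1) = 2c, so c = 8.

8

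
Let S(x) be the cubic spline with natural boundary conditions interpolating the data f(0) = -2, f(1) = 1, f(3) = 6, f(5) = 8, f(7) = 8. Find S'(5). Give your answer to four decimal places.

Put σ_i = S'' at the i-th knot. Here h = (1, 2, 2, 2) and Δ = (3, 5/2, 1, 0), so the interior equations h_(i-1)·σ_(i-1) + 2(h_(i-1)+h_i)·σ_i + h_i·σ_(i+1) = 6(Δ_i − Δ_(i-1)) read
  1·σ_0 + 6·σ_1 + 2·σ_2 = 6(Δ_1 - Δ_0) = -3
  2·σ_1 + 8·σ_2 + 2·σ_3 = 6(Δ_2 - Δ_1) = -9
  2·σ_2 + 8·σ_3 + 2·σ_4 = 6(Δ_3 - Δ_2) = -6
Natural end conditions: σ_0 = σ_4 = 0.
Solving: σ_0 = 0, σ_1 = -15/82, σ_2 = -39/41, σ_3 = -21/41, σ_4 = 0.
On [5, 7], S'(x) = b_3 + 2c_3·(x - 5) + 3d_3·(x - 5)² with b_3 = Δ_3 - h_3(2σ_3 + σ_4)/6 = 14/41, c_3 = σ_3/2 = -21/82, d_3 = (σ_4 - σ_3)/(6h_3) = 7/164. So S'(5) = 14/41.

0.3415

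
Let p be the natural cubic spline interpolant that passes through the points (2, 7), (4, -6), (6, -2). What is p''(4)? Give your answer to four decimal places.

6.3750

Write m_i for p''(x_i). With h_i = 2, 2 and divided differences Δ_i = -13/2, 2, the continuity of p' gives the tridiagonal system
  2·m_0 + 8·m_1 + 2·m_2 = 6(Δ_1 - Δ_0) = 51
Natural end conditions: m_0 = m_2 = 0.
Solving: m_0 = 0, m_1 = 51/8, m_2 = 0.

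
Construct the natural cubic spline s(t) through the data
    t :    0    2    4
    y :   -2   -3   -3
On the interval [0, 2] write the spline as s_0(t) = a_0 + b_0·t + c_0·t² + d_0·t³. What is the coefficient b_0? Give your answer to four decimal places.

-0.6250

Let σ_i = s''(x_i). Step sizes h_i = 2, 2; slopes of the chords Δ_i = (y_(i+1) - y_i)/h_i = -1/2, 0.
  2·σ_0 + 8·σ_1 + 2·σ_2 = 6(Δ_1 - Δ_0) = 3
Natural end conditions: σ_0 = σ_2 = 0.
Solving the tridiagonal system: σ_0 = 0, σ_1 = 3/8, σ_2 = 0.
On [0, 2], with s_0(t) = a_0 + b_0·t + c_0·t² + d_0·t³: c_0 = σ_0/2 = 0, d_0 = (σ_1 - σ_0)/(6h_0) = 1/32, b_0 = Δ_0 - h_0(2σ_0 + σ_1)/6 = -5/8.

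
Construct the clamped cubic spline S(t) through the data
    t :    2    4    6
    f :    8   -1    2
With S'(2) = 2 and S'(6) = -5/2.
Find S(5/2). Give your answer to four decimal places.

Write M_i for S''(x_i). With h_i = 2, 2 and divided differences Δ_i = -9/2, 3/2, the continuity of S' gives the tridiagonal system
  2·M_0 + 8·M_1 + 2·M_2 = 6(Δ_1 - Δ_0) = 36
Clamped end conditions give two more equations: 2h_0·M_0 + h_0·M_1 = 6(Δ_0 - S'(2)) = -39 and h_1·M_1 + 2h_1·M_2 = 6(S'(6) - Δ_1) = -24.
Hence M_0 = -123/8, M_1 = 45/4, M_2 = -93/8.
On [2, 4], S(t) = 8 + 2·(t - 2) - 123/16·(t - 2)² + 71/32·(t - 2)³.
With (t - 2) = 1/2: S(5/2) = 1883/256.

7.3555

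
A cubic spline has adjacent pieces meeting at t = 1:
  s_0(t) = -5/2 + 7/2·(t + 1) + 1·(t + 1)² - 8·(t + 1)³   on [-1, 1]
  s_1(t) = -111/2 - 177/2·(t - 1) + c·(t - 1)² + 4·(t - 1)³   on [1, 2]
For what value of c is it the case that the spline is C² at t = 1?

-47

s_0''(t) = 2 - 48·(t + 1), so s_0''(1) = -94. On the right, s_1''(1) = 2c, so c = -47.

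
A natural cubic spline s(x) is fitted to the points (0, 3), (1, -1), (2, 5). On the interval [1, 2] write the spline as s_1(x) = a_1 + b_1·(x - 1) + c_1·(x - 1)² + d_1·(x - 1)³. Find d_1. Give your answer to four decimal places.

With M_i denoting the second derivative at x_i, h_i = 1, 1, and Δ_i = (y_(i+1) − y_i)/h_i = -4, 6:
  1·M_0 + 4·M_1 + 1·M_2 = 6(Δ_1 - Δ_0) = 60
Natural end conditions: M_0 = M_2 = 0.
Forward elimination and back-substitution give M_0 = 0, M_1 = 15, M_2 = 0.
On [1, 2], with s_1(x) = a_1 + b_1·(x - 1) + c_1·(x - 1)² + d_1·(x - 1)³: c_1 = M_1/2 = 15/2, d_1 = (M_2 - M_1)/(6h_1) = -5/2, b_1 = Δ_1 - h_1(2M_1 + M_2)/6 = 1.

-2.5000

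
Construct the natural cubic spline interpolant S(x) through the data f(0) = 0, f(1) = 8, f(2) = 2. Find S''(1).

-21

Write M_i for S''(x_i). With h_i = 1, 1 and divided differences Δ_i = 8, -6, the continuity of S' gives the tridiagonal system
  1·M_0 + 4·M_1 + 1·M_2 = 6(Δ_1 - Δ_0) = -84
Natural end conditions: M_0 = M_2 = 0.
Hence M_0 = 0, M_1 = -21, M_2 = 0.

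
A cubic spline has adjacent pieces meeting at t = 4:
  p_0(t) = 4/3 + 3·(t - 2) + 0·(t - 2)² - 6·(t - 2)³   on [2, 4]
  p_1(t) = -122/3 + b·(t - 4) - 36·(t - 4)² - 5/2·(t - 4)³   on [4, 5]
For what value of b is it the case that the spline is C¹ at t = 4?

-69

p_0'(t) = 3 + 0·(t - 2) - 18·(t - 2)², so p_0'(4) = -69. On the right, p_1'(4) = b, so b = -69.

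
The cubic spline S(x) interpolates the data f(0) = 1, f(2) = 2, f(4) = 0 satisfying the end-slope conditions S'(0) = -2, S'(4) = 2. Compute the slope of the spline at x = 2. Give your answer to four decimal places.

Let M_i = S''(x_i). Step sizes h_i = 2, 2; slopes of the chords Δ_i = (y_(i+1) - y_i)/h_i = 1/2, -1.
  2·M_0 + 8·M_1 + 2·M_2 = 6(Δ_1 - Δ_0) = -9
Clamped end conditions give two more equations: 2h_0·M_0 + h_0·M_1 = 6(Δ_0 - S'(0)) = 15 and h_1·M_1 + 2h_1·M_2 = 6(S'(4) - Δ_1) = 18.
Hence M_0 = 47/8, M_1 = -17/4, M_2 = 53/8.
On [2, 4], S'(x) = b_1 + 2c_1·(x - 2) + 3d_1·(x - 2)² with b_1 = Δ_1 - h_1(2M_1 + M_2)/6 = -3/8, c_1 = M_1/2 = -17/8, d_1 = (M_2 - M_1)/(6h_1) = 29/32. So S'(2) = -3/8.

-0.3750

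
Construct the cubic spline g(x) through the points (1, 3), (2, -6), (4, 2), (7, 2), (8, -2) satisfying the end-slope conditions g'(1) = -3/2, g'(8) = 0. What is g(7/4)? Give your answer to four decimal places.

With σ_i denoting the second derivative at x_i, h_i = 1, 2, 3, 1, and Δ_i = (y_(i+1) − y_i)/h_i = -9, 4, 0, -4:
  1·σ_0 + 6·σ_1 + 2·σ_2 = 6(Δ_1 - Δ_0) = 78
  2·σ_1 + 10·σ_2 + 3·σ_3 = 6(Δ_2 - Δ_1) = -24
  3·σ_2 + 8·σ_3 + 1·σ_4 = 6(Δ_3 - Δ_2) = -24
Clamped end conditions give two more equations: 2h_0·σ_0 + h_0·σ_1 = 6(Δ_0 - g'(1)) = -45 and h_3·σ_3 + 2h_3·σ_4 = 6(g'(8) - Δ_3) = 24.
Hence σ_0 = -1209/37, σ_1 = 753/37, σ_2 = -423/74, σ_3 = -93/37, σ_4 = 981/74.
On [1, 2], g(x) = 3 - 3/2·(x - 1) - 1209/74·(x - 1)² + 327/37·(x - 1)³.
With (x - 1) = 3/4: g(7/4) = -8493/2368.

-3.5866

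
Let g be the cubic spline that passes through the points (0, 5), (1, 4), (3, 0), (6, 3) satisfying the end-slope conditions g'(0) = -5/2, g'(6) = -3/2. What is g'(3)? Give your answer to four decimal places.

Let σ_i = g''(x_i). Step sizes h_i = 1, 2, 3; slopes of the chords Δ_i = (y_(i+1) - y_i)/h_i = -1, -2, 1.
  1·σ_0 + 6·σ_1 + 2·σ_2 = 6(Δ_1 - Δ_0) = -6
  2·σ_1 + 10·σ_2 + 3·σ_3 = 6(Δ_2 - Δ_1) = 18
Clamped end conditions give two more equations: 2h_0·σ_0 + h_0·σ_1 = 6(Δ_0 - g'(0)) = 9 and h_2·σ_2 + 2h_2·σ_3 = 6(g'(6) - Δ_2) = -15.
Solving the tridiagonal system: σ_0 = 350/57, σ_1 = -187/57, σ_2 = 215/57, σ_3 = -250/57.
On [3, 6], g'(t) = b_2 + 2c_2·(t - 3) + 3d_2·(t - 3)² with b_2 = Δ_2 - h_2(2σ_2 + σ_3)/6 = -11/19, c_2 = σ_2/2 = 215/114, d_2 = (σ_3 - σ_2)/(6h_2) = -155/342. So g'(3) = -11/19.

-0.5789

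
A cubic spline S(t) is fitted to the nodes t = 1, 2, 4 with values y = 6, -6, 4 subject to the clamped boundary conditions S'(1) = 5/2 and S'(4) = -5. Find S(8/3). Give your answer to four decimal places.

Write M_i for S''(x_i). With h_i = 1, 2 and divided differences Δ_i = -12, 5, the continuity of S' gives the tridiagonal system
  1·M_0 + 6·M_1 + 2·M_2 = 6(Δ_1 - Δ_0) = 102
Clamped end conditions give two more equations: 2h_0·M_0 + h_0·M_1 = 6(Δ_0 - S'(1)) = -87 and h_1·M_1 + 2h_1·M_2 = 6(S'(4) - Δ_1) = -60.
Solving: M_0 = -63, M_1 = 39, M_2 = -69/2.
On [2, 4], S(t) = -6 - 19/2·(t - 2) + 39/2·(t - 2)² - 49/8·(t - 2)³.
With (t - 2) = 2/3: S(8/3) = -148/27.

-5.4815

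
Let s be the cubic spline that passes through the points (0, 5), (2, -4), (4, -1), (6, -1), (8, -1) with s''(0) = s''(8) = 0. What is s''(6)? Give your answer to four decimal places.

0.6429

Put M_i = s'' at the i-th knot. Here h = (2, 2, 2, 2) and Δ = (-9/2, 3/2, 0, 0), so the interior equations h_(i-1)·M_(i-1) + 2(h_(i-1)+h_i)·M_i + h_i·M_(i+1) = 6(Δ_i − Δ_(i-1)) read
  2·M_0 + 8·M_1 + 2·M_2 = 6(Δ_1 - Δ_0) = 36
  2·M_1 + 8·M_2 + 2·M_3 = 6(Δ_2 - Δ_1) = -9
  2·M_2 + 8·M_3 + 2·M_4 = 6(Δ_3 - Δ_2) = 0
Natural end conditions: M_0 = M_4 = 0.
Solving: M_0 = 0, M_1 = 36/7, M_2 = -18/7, M_3 = 9/14, M_4 = 0.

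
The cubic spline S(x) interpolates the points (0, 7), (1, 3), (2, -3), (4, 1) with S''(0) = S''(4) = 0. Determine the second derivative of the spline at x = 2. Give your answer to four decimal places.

8.8696

With m_i denoting the second derivative at x_i, h_i = 1, 1, 2, and Δ_i = (y_(i+1) − y_i)/h_i = -4, -6, 2:
  1·m_0 + 4·m_1 + 1·m_2 = 6(Δ_1 - Δ_0) = -12
  1·m_1 + 6·m_2 + 2·m_3 = 6(Δ_2 - Δ_1) = 48
Natural end conditions: m_0 = m_3 = 0.
Hence m_0 = 0, m_1 = -120/23, m_2 = 204/23, m_3 = 0.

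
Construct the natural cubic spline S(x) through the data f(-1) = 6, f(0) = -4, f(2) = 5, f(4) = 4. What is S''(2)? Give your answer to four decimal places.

Put M_i = S'' at the i-th knot. Here h = (1, 2, 2) and Δ = (-10, 9/2, -1/2), so the interior equations h_(i-1)·M_(i-1) + 2(h_(i-1)+h_i)·M_i + h_i·M_(i+1) = 6(Δ_i − Δ_(i-1)) read
  1·M_0 + 6·M_1 + 2·M_2 = 6(Δ_1 - Δ_0) = 87
  2·M_1 + 8·M_2 + 2·M_3 = 6(Δ_2 - Δ_1) = -30
Natural end conditions: M_0 = M_3 = 0.
Hence M_0 = 0, M_1 = 189/11, M_2 = -177/22, M_3 = 0.

-8.0455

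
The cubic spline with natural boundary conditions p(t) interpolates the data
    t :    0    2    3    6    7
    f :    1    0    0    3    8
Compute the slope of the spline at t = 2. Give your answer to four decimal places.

Put σ_i = p'' at the i-th knot. Here h = (2, 1, 3, 1) and Δ = (-1/2, 0, 1, 5), so the interior equations h_(i-1)·σ_(i-1) + 2(h_(i-1)+h_i)·σ_i + h_i·σ_(i+1) = 6(Δ_i − Δ_(i-1)) read
  2·σ_0 + 6·σ_1 + 1·σ_2 = 6(Δ_1 - Δ_0) = 3
  1·σ_1 + 8·σ_2 + 3·σ_3 = 6(Δ_2 - Δ_1) = 6
  3·σ_2 + 8·σ_3 + 1·σ_4 = 6(Δ_3 - Δ_2) = 24
Natural end conditions: σ_0 = σ_4 = 0.
Hence σ_0 = 0, σ_1 = 27/46, σ_2 = -12/23, σ_3 = 147/46, σ_4 = 0.
On [2, 3], p'(t) = b_1 + 2c_1·(t - 2) + 3d_1·(t - 2)² with b_1 = Δ_1 - h_1(2σ_1 + σ_2)/6 = -5/46, c_1 = σ_1/2 = 27/92, d_1 = (σ_2 - σ_1)/(6h_1) = -17/92. So p'(2) = -5/46.

-0.1087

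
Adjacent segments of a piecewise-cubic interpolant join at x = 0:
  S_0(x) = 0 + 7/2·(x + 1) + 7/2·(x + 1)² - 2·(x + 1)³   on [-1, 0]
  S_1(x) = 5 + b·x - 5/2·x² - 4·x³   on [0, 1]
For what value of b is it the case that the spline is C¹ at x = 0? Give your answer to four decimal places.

4.5000

S_0'(x) = 7/2 + 7·(x + 1) - 6·(x + 1)², so S_0'(0) = 9/2. On the right, S_1'(0) = b, so b = 9/2.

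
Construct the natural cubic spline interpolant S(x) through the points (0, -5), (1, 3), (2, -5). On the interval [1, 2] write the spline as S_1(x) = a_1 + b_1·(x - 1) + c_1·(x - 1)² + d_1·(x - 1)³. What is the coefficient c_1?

Write M_i for S''(x_i). With h_i = 1, 1 and divided differences Δ_i = 8, -8, the continuity of S' gives the tridiagonal system
  1·M_0 + 4·M_1 + 1·M_2 = 6(Δ_1 - Δ_0) = -96
Natural end conditions: M_0 = M_2 = 0.
Solving the tridiagonal system: M_0 = 0, M_1 = -24, M_2 = 0.
On [1, 2], with S_1(x) = a_1 + b_1·(x - 1) + c_1·(x - 1)² + d_1·(x - 1)³: c_1 = M_1/2 = -12, d_1 = (M_2 - M_1)/(6h_1) = 4, b_1 = Δ_1 - h_1(2M_1 + M_2)/6 = 0.

-12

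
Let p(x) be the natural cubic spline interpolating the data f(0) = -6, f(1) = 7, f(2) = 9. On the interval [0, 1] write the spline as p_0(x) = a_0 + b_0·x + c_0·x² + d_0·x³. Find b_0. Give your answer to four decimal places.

15.7500

Put M_i = p'' at the i-th knot. Here h = (1, 1) and Δ = (13, 2), so the interior equations h_(i-1)·M_(i-1) + 2(h_(i-1)+h_i)·M_i + h_i·M_(i+1) = 6(Δ_i − Δ_(i-1)) read
  1·M_0 + 4·M_1 + 1·M_2 = 6(Δ_1 - Δ_0) = -66
Natural end conditions: M_0 = M_2 = 0.
Solving: M_0 = 0, M_1 = -33/2, M_2 = 0.
On [0, 1], with p_0(x) = a_0 + b_0·x + c_0·x² + d_0·x³: c_0 = M_0/2 = 0, d_0 = (M_1 - M_0)/(6h_0) = -11/4, b_0 = Δ_0 - h_0(2M_0 + M_1)/6 = 63/4.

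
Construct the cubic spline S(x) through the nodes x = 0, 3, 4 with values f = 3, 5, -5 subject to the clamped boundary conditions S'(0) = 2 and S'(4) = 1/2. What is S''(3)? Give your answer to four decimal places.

With m_i denoting the second derivative at x_i, h_i = 3, 1, and Δ_i = (y_(i+1) − y_i)/h_i = 2/3, -10:
  3·m_0 + 8·m_1 + 1·m_2 = 6(Δ_1 - Δ_0) = -64
Clamped end conditions give two more equations: 2h_0·m_0 + h_0·m_1 = 6(Δ_0 - S'(0)) = -8 and h_1·m_1 + 2h_1·m_2 = 6(S'(4) - Δ_1) = 63.
Hence m_0 = 151/24, m_1 = -61/4, m_2 = 313/8.

-15.2500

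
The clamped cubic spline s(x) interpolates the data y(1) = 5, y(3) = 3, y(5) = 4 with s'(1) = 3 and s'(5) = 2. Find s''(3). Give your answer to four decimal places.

Let m_i = s''(x_i). Step sizes h_i = 2, 2; slopes of the chords Δ_i = (y_(i+1) - y_i)/h_i = -1, 1/2.
  2·m_0 + 8·m_1 + 2·m_2 = 6(Δ_1 - Δ_0) = 9
Clamped end conditions give two more equations: 2h_0·m_0 + h_0·m_1 = 6(Δ_0 - s'(1)) = -24 and h_1·m_1 + 2h_1·m_2 = 6(s'(5) - Δ_1) = 9.
Forward elimination and back-substitution give m_0 = -59/8, m_1 = 11/4, m_2 = 7/8.

2.7500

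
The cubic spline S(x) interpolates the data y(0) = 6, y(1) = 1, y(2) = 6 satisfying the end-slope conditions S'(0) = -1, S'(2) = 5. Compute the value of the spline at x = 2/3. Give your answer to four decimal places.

2.3704

Let m_i = S''(x_i). Step sizes h_i = 1, 1; slopes of the chords Δ_i = (y_(i+1) - y_i)/h_i = -5, 5.
  1·m_0 + 4·m_1 + 1·m_2 = 6(Δ_1 - Δ_0) = 60
Clamped end conditions give two more equations: 2h_0·m_0 + h_0·m_1 = 6(Δ_0 - S'(0)) = -24 and h_1·m_1 + 2h_1·m_2 = 6(S'(2) - Δ_1) = 0.
Solving the tridiagonal system: m_0 = -24, m_1 = 24, m_2 = -12.
On [0, 1], S(x) = 6 - 1·x - 12·x² + 8·x³.
With x = 2/3: S(2/3) = 64/27.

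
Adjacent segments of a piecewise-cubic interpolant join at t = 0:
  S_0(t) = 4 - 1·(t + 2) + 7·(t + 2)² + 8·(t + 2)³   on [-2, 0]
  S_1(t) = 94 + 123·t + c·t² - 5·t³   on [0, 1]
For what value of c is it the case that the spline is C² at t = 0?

S_0''(t) = 14 + 48·(t + 2), so S_0''(0) = 110. On the right, S_1''(0) = 2c, so c = 55.

55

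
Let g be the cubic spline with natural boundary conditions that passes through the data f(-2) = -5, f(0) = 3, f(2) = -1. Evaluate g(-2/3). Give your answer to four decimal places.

1.4444

Let σ_i = g''(x_i). Step sizes h_i = 2, 2; slopes of the chords Δ_i = (y_(i+1) - y_i)/h_i = 4, -2.
  2·σ_0 + 8·σ_1 + 2·σ_2 = 6(Δ_1 - Δ_0) = -36
Natural end conditions: σ_0 = σ_2 = 0.
Forward elimination and back-substitution give σ_0 = 0, σ_1 = -9/2, σ_2 = 0.
On [-2, 0], g(x) = -5 + 11/2·(x + 2) + 0·(x + 2)² - 3/8·(x + 2)³.
With (x + 2) = 4/3: g(-2/3) = 13/9.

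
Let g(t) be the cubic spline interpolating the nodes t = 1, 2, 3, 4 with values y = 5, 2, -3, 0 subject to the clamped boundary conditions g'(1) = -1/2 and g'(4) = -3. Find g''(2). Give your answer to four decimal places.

-7.2667

Write M_i for g''(x_i). With h_i = 1, 1, 1 and divided differences Δ_i = -3, -5, 3, the continuity of g' gives the tridiagonal system
  1·M_0 + 4·M_1 + 1·M_2 = 6(Δ_1 - Δ_0) = -12
  1·M_1 + 4·M_2 + 1·M_3 = 6(Δ_2 - Δ_1) = 48
Clamped end conditions give two more equations: 2h_0·M_0 + h_0·M_1 = 6(Δ_0 - g'(1)) = -15 and h_2·M_2 + 2h_2·M_3 = 6(g'(4) - Δ_2) = -36.
Solving the tridiagonal system: M_0 = -58/15, M_1 = -109/15, M_2 = 314/15, M_3 = -427/15.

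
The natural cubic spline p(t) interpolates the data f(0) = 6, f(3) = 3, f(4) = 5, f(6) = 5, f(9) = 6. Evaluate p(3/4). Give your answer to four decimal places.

Let M_i = p''(x_i). Step sizes h_i = 3, 1, 2, 3; slopes of the chords Δ_i = (y_(i+1) - y_i)/h_i = -1, 2, 0, 1/3.
  3·M_0 + 8·M_1 + 1·M_2 = 6(Δ_1 - Δ_0) = 18
  1·M_1 + 6·M_2 + 2·M_3 = 6(Δ_2 - Δ_1) = -12
  2·M_2 + 10·M_3 + 3·M_4 = 6(Δ_3 - Δ_2) = 2
Natural end conditions: M_0 = M_4 = 0.
Solving the tridiagonal system: M_0 = 0, M_1 = 566/219, M_2 = -586/219, M_3 = 161/219, M_4 = 0.
On [0, 3], p(t) = 6 - 502/219·t + 0·t² + 283/1971·t³.
With t = 3/4: p(3/4) = 20283/4672.

4.3414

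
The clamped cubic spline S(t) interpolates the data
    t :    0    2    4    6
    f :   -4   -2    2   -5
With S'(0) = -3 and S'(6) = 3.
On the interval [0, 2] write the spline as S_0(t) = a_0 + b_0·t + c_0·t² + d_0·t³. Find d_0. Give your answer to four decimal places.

-0.3250

Put M_i = S'' at the i-th knot. Here h = (2, 2, 2) and Δ = (1, 2, -7/2), so the interior equations h_(i-1)·M_(i-1) + 2(h_(i-1)+h_i)·M_i + h_i·M_(i+1) = 6(Δ_i − Δ_(i-1)) read
  2·M_0 + 8·M_1 + 2·M_2 = 6(Δ_1 - Δ_0) = 6
  2·M_1 + 8·M_2 + 2·M_3 = 6(Δ_2 - Δ_1) = -33
Clamped end conditions give two more equations: 2h_0·M_0 + h_0·M_1 = 6(Δ_0 - S'(0)) = 24 and h_2·M_2 + 2h_2·M_3 = 6(S'(6) - Δ_2) = 39.
Solving the tridiagonal system: M_0 = 53/10, M_1 = 7/5, M_2 = -79/10, M_3 = 137/10.
On [0, 2], with S_0(t) = a_0 + b_0·t + c_0·t² + d_0·t³: c_0 = M_0/2 = 53/20, d_0 = (M_1 - M_0)/(6h_0) = -13/40, b_0 = Δ_0 - h_0(2M_0 + M_1)/6 = -3.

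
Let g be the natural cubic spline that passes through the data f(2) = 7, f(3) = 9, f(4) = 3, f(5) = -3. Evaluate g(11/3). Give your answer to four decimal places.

5.4346

With M_i denoting the second derivative at x_i, h_i = 1, 1, 1, and Δ_i = (y_(i+1) − y_i)/h_i = 2, -6, -6:
  1·M_0 + 4·M_1 + 1·M_2 = 6(Δ_1 - Δ_0) = -48
  1·M_1 + 4·M_2 + 1·M_3 = 6(Δ_2 - Δ_1) = 0
Natural end conditions: M_0 = M_3 = 0.
Forward elimination and back-substitution give M_0 = 0, M_1 = -64/5, M_2 = 16/5, M_3 = 0.
On [3, 4], g(x) = 9 - 34/15·(x - 3) - 32/5·(x - 3)² + 8/3·(x - 3)³.
With (x - 3) = 2/3: g(11/3) = 2201/405.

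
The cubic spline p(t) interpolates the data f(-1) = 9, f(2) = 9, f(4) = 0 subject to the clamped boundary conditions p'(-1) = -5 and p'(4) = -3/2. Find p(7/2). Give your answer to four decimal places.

Write M_i for p''(x_i). With h_i = 3, 2 and divided differences Δ_i = 0, -9/2, the continuity of p' gives the tridiagonal system
  3·M_0 + 10·M_1 + 2·M_2 = 6(Δ_1 - Δ_0) = -27
Clamped end conditions give two more equations: 2h_0·M_0 + h_0·M_1 = 6(Δ_0 - p'(-1)) = 30 and h_1·M_1 + 2h_1·M_2 = 6(p'(4) - Δ_1) = 18.
Solving the tridiagonal system: M_0 = 42/5, M_1 = -34/5, M_2 = 79/10.
On [2, 4], p(t) = 9 - 13/5·(t - 2) - 17/5·(t - 2)² + 49/40·(t - 2)³.
With (t - 2) = 3/2: p(7/2) = 507/320.

1.5844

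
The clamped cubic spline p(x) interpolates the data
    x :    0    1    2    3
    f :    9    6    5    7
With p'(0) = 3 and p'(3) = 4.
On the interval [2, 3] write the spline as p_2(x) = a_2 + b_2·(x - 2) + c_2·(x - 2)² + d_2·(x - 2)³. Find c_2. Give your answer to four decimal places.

0.5333

With m_i denoting the second derivative at x_i, h_i = 1, 1, 1, and Δ_i = (y_(i+1) − y_i)/h_i = -3, -1, 2:
  1·m_0 + 4·m_1 + 1·m_2 = 6(Δ_1 - Δ_0) = 12
  1·m_1 + 4·m_2 + 1·m_3 = 6(Δ_2 - Δ_1) = 18
Clamped end conditions give two more equations: 2h_0·m_0 + h_0·m_1 = 6(Δ_0 - p'(0)) = -36 and h_2·m_2 + 2h_2·m_3 = 6(p'(3) - Δ_2) = 12.
Solving: m_0 = -332/15, m_1 = 124/15, m_2 = 16/15, m_3 = 82/15.
On [2, 3], with p_2(x) = a_2 + b_2·(x - 2) + c_2·(x - 2)² + d_2·(x - 2)³: c_2 = m_2/2 = 8/15, d_2 = (m_3 - m_2)/(6h_2) = 11/15, b_2 = Δ_2 - h_2(2m_2 + m_3)/6 = 11/15.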